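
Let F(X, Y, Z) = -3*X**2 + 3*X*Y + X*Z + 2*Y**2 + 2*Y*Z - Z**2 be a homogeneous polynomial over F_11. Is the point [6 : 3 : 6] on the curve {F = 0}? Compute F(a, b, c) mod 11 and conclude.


F(6,3,6) ≡ 0 (mod 11); P is on the curve.

Evaluate F(6, 3, 6) term-by-term (mod 11).
  -3*X**2 ↦ -3·36·1·1 = -108
  3*X*Y ↦ 3·6·3·1 = 54
  X*Z ↦ 1·6·1·6 = 36
  2*Y**2 ↦ 2·1·9·1 = 18
  2*Y*Z ↦ 2·1·3·6 = 36
  -Z**2 ↦ -1·1·1·36 = -36
Sum: F(6, 3, 6) = (-108) + (54) + (36) + (18) + (36) + (-36) = 0.
Reducing mod 11: 0 ≡ 0 (mod 11).
Since F(a, b, c) ≡ 0 (mod 11), P lies on the curve.


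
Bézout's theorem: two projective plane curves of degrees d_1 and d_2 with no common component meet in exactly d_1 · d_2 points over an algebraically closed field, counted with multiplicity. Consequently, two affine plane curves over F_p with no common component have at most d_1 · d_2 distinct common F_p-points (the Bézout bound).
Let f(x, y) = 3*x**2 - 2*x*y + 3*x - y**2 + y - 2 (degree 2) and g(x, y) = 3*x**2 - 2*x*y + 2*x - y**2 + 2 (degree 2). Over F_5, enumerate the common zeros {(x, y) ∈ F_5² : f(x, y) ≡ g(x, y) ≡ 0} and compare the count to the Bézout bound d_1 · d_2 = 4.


Common zeros: ∅; count = 0; Bézout bound = 4.

deg(f) = 2, deg(g) = 2, so Bézout bound = 4.
Scan x ∈ F_5. For each x, list the y ∈ F_5 with f(x, y) ≡ 0 and those with g(x, y) ≡ 0 (mod 5); the common zeros in that column are the intersection.
  x = 0: f ≡ 0 at y ∈ ∅; g ≡ 0 at y ∈ ∅; common: ∅.
  x = 1: f ≡ 0 at y ∈ ∅; g ≡ 0 at y ∈ ∅; common: ∅.
  x = 2: f ≡ 0 at y ∈ ∅; g ≡ 0 at y ∈ ∅; common: ∅.
  x = 3: f ≡ 0 at y ∈ {2, 3}; g ≡ 0 at y ∈ {0, 4}; common: ∅.
  x = 4: f ≡ 0 at y ∈ {1, 2}; g ≡ 0 at y ∈ {3, 4}; common: ∅.
Collecting: common zeros = ∅, so the count is 0.
Comparison with the Bézout bound: 0 ≤ 4 = deg(f)·deg(g), as expected for curves with no common component (the affine F_5-count falls short of the bound because intersections may lie at infinity, over extension fields, or carry multiplicity).


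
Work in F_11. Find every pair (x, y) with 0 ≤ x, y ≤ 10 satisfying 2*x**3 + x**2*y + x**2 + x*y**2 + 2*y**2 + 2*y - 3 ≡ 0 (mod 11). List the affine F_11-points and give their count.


Affine F_11-points: {(1, 0), (1, 10), (4, 1), (4, 7), (7, 1), (7, 8), (9, 8), (10, 1), (10, 7)}; count = 9.

For each of the 121 pairs (x, y) ∈ F_11², evaluate f(x, y) mod 11. Record the zeros.
  x = 0: [0↦8, 1↦1, 2↦9, 3↦10, 4↦4, 5↦2, 6↦4, 7↦10, 8↦9, 9↦1, 10↦8]  zeros at y ∈ ∅
  x = 1: [0↦0, 1↦6, 2↦7, 3↦3, 4↦5, 5↦2, 6↦5, 7↦3, 8↦7, 9↦6, 10↦0]  zeros at y ∈ {0, 10}
  x = 2: [0↦6, 1↦5, 2↦1, 3↦5, 4↦6, 5↦4, 6↦10, 7↦2, 8↦2, 9↦10, 10↦4]  zeros at y ∈ ∅
  x = 3: [0↦5, 1↦10, 2↦3, 3↦6, 4↦8, 5↦9, 6↦9, 7↦8, 8↦6, 9↦3, 10↦10]  zeros at y ∈ ∅
  x = 4: [0↦9, 1↦0, 2↦3, 3↦7, 4↦1, 5↦7, 6↦3, 7↦0, 8↦9, 9↦8, 10↦8]  zeros at y ∈ {1, 7}
  x = 5: [0↦8, 1↦9, 2↦2, 3↦9, 4↦8, 5↦10, 6↦4, 7↦1, 8↦1, 9↦4, 10↦10]  zeros at y ∈ ∅
  x = 6: [0↦3, 1↦5, 2↦1, 3↦2, 4↦8, 5↦8, 6↦2, 7↦1, 8↦5, 9↦3, 10↦6]  zeros at y ∈ ∅
  x = 7: [0↦6, 1↦0, 2↦1, 3↦9, 4↦2, 5↦2, 6↦9, 7↦1, 8↦0, 9↦6, 10↦8]  zeros at y ∈ {1, 8}
  x = 8: [0↦7, 1↦6, 2↦3, 3↦9, 4↦2, 5↦4, 6↦4, 7↦2, 8↦9, 9↦3, 10↦6]  zeros at y ∈ ∅
  x = 9: [0↦7, 1↦2, 2↦8, 3↦3, 4↦9, 5↦4, 6↦10, 7↦5, 8↦0, 9↦6, 10↦1]  zeros at y ∈ {8}
  x = 10: [0↦7, 1↦0, 2↦6, 3↦3, 4↦2, 5↦3, 6↦6, 7↦0, 8↦7, 9↦5, 10↦5]  zeros at y ∈ {1, 7}
Collecting zeros: affine points = {(1, 0), (1, 10), (4, 1), (4, 7), (7, 1), (7, 8), (9, 8), (10, 1), (10, 7)}.
Total count |C(F_11)_aff| = 9.


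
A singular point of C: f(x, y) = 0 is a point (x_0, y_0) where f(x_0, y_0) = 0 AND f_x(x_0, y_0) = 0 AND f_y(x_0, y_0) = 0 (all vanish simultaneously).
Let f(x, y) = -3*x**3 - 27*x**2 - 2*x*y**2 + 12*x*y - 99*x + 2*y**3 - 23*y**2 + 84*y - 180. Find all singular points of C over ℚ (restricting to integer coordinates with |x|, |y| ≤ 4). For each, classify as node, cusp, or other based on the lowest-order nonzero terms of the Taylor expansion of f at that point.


Singular points: {(-3, 3)}; classification: cusp.

Compute partial derivatives:
  f_x = -9*x**2 - 54*x - 2*y**2 + 12*y - 99.
  f_y = -4*x*y + 12*x + 6*y**2 - 46*y + 84.
Scan x_0 ∈ {−4, ..., 4}. For each x_0, f_y(x_0, y) is a polynomial in y; find its integer roots y ∈ {−4, ..., 4}, then test f_x and f at those candidates.
  x = -4: f_y(-4, y) = 6*y**2 - 30*y + 36; vanishes at y ∈ {2, 3}. (-4, 2): f_x = -11 ≠ 0; (-4, 3): f_x = -9 ≠ 0.
  x = -3: f_y(-3, y) = 6*y**2 - 34*y + 48; vanishes at y ∈ {3}. (-3, 3): f_x = 0, f = 0 — SINGULAR.
  x = -2: f_y(-2, y) = 6*y**2 - 38*y + 60; vanishes at y ∈ {3}. (-2, 3): f_x = -9 ≠ 0.
  x = -1: f_y(-1, y) = 6*y**2 - 42*y + 72; vanishes at y ∈ {3, 4}. (-1, 3): f_x = -36 ≠ 0; (-1, 4): f_x = -38 ≠ 0.
  x = 0: f_y(0, y) = 6*y**2 - 46*y + 84; vanishes at y ∈ {3}. (0, 3): f_x = -81 ≠ 0.
  x = 1: f_y(1, y) = 6*y**2 - 50*y + 96; vanishes at y ∈ {3}. (1, 3): f_x = -144 ≠ 0.
  x = 2: f_y(2, y) = 6*y**2 - 54*y + 108; vanishes at y ∈ {3}. (2, 3): f_x = -225 ≠ 0.
  x = 3: f_y(3, y) = 6*y**2 - 58*y + 120; vanishes at y ∈ {3}. (3, 3): f_x = -324 ≠ 0.
  x = 4: f_y(4, y) = 6*y**2 - 62*y + 132; vanishes at y ∈ {3}. (4, 3): f_x = -441 ≠ 0.
Only singular point on the grid: (-3, 3).
Classify: substitute x = -3 + u, y = 3 + v and expand: f = -3*u**3 - 2*u*v**2 + 2*v**3 + v**2.
No constant or linear terms (consistent with a singular point). Quadratic part: v**2. Cubic part: -3*u**3 - 2*u*v**2 + 2*v**3.
The quadratic part v**2 is a perfect square, so there is a single (double) tangent line v = 0, i.e. y = 3. Restricting the cubic part to that line (v = 0) leaves -3*u**3 ≠ 0, so f is not divisible by v and the branch is v² ≈ 3*u**3 to lowest order — this is a cusp.
Classification: cusp.


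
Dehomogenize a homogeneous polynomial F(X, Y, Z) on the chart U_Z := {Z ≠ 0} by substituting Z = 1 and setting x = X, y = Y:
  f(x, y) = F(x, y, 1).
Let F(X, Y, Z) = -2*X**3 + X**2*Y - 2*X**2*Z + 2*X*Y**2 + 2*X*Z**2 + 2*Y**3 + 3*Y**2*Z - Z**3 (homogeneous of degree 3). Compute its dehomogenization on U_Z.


f(x, y) = -2*x**3 + x**2*y - 2*x**2 + 2*x*y**2 + 2*x + 2*y**3 + 3*y**2 - 1

On U_Z we set Z = 1. Each monomial c·X^i·Y^j·Z^k in F becomes c·x^i·y^j·1^k = c·x^i·y^j.
Substituting Z = 1: F(X, Y, 1) = -2*x**3 + x**2*y - 2*x**2 + 2*x*y**2 + 2*x + 2*y**3 + 3*y**2 - 1.
Note: deg(f) ≤ deg(F) = 3; strict inequality happens when F is divisible by Z (lost terms).


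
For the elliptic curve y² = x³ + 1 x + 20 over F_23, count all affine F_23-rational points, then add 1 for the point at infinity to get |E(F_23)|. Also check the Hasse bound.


Affine points = {(3, 2), (3, 21), (5, 9), (5, 14), (6, 9), (6, 14), (7, 5), (7, 18), (10, 8), (10, 15), (12, 9), (12, 14), (14, 8), (14, 15), (15, 11), (15, 12), (20, 6), (20, 17), (22, 8), (22, 15)}; affine count = 20; |E(F_23)| = 21.

Discriminant check: Δ ∝ 4a³ + 27b² = 4·1³ + 27·20² = 4·1 + 27·400 ≡ 17 (mod 23). Nonzero ⇒ E is nonsingular.
For each x ∈ F_23, compute rhs = x³ + 1·x + 20 mod 23, then count y ∈ F_23 with y² ≡ rhs.
  x = 0: rhs = 20, matching y values: none (0 points).
  x = 1: rhs = 22, matching y values: none (0 points).
  x = 2: rhs = 7, matching y values: none (0 points).
  x = 3: rhs = 4, matching y values: 2, 21 (2 points).
  x = 4: rhs = 19, matching y values: none (0 points).
  x = 5: rhs = 12, matching y values: 9, 14 (2 points).
  x = 6: rhs = 12, matching y values: 9, 14 (2 points).
  x = 7: rhs = 2, matching y values: 5, 18 (2 points).
  x = 8: rhs = 11, matching y values: none (0 points).
  x = 9: rhs = 22, matching y values: none (0 points).
  x = 10: rhs = 18, matching y values: 8, 15 (2 points).
  x = 11: rhs = 5, matching y values: none (0 points).
  x = 12: rhs = 12, matching y values: 9, 14 (2 points).
  x = 13: rhs = 22, matching y values: none (0 points).
  x = 14: rhs = 18, matching y values: 8, 15 (2 points).
  x = 15: rhs = 6, matching y values: 11, 12 (2 points).
  x = 16: rhs = 15, matching y values: none (0 points).
  x = 17: rhs = 5, matching y values: none (0 points).
  x = 18: rhs = 5, matching y values: none (0 points).
  x = 19: rhs = 21, matching y values: none (0 points).
  x = 20: rhs = 13, matching y values: 6, 17 (2 points).
  x = 21: rhs = 10, matching y values: none (0 points).
  x = 22: rhs = 18, matching y values: 8, 15 (2 points).
Total affine count: 20.
Full point count |E(F_23)| = 20 + 1 = 21.
Hasse bound: |21 − (23+1)| = |-3| = 3 ≤ 2√23 ≈ 9.5917 ✓.


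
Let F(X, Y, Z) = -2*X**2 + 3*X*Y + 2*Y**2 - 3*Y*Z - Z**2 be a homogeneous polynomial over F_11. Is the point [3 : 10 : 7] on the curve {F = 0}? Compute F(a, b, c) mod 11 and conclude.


F(3,10,7) ≡ 2 (mod 11); P is NOT on the curve.

Evaluate F(3, 10, 7) term-by-term (mod 11).
  -2*X**2 ↦ -2·9·1·1 = -18
  3*X*Y ↦ 3·3·10·1 = 90
  2*Y**2 ↦ 2·1·100·1 = 200
  -3*Y*Z ↦ -3·1·10·7 = -210
  -Z**2 ↦ -1·1·1·49 = -49
Sum: F(3, 10, 7) = (-18) + (90) + (200) + (-210) + (-49) = 13.
Reducing mod 11: 13 ≡ 2 (mod 11).
Since F(a, b, c) ≡ 2 ≠ 0 (mod 11), P does NOT lie on the curve.


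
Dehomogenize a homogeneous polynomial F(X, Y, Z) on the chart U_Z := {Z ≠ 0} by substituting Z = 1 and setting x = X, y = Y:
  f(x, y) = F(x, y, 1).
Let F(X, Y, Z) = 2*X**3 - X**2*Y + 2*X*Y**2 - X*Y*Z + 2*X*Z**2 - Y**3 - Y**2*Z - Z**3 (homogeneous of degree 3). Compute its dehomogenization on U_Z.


f(x, y) = 2*x**3 - x**2*y + 2*x*y**2 - x*y + 2*x - y**3 - y**2 - 1

On U_Z we set Z = 1. Each monomial c·X^i·Y^j·Z^k in F becomes c·x^i·y^j·1^k = c·x^i·y^j.
Substituting Z = 1: F(X, Y, 1) = 2*x**3 - x**2*y + 2*x*y**2 - x*y + 2*x - y**3 - y**2 - 1.
Note: deg(f) ≤ deg(F) = 3; strict inequality happens when F is divisible by Z (lost terms).


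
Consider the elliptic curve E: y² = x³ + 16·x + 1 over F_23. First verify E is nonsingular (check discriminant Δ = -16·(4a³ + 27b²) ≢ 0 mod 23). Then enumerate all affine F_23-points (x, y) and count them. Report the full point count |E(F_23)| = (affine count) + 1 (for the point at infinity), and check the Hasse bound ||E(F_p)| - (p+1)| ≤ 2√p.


Affine points = {(0, 1), (0, 22), (1, 8), (1, 15), (2, 8), (2, 15), (9, 0), (11, 6), (11, 17), (12, 9), (12, 14), (14, 5), (14, 18), (16, 11), (16, 12), (18, 7), (18, 16), (20, 8), (20, 15)}; affine count = 19; |E(F_23)| = 20.

Discriminant check: Δ ∝ 4a³ + 27b² = 4·16³ + 27·1² = 4·4096 + 27·1 ≡ 12 (mod 23). Nonzero ⇒ E is nonsingular.
For each x ∈ F_23, compute rhs = x³ + 16·x + 1 mod 23, then count y ∈ F_23 with y² ≡ rhs.
  x = 0: rhs = 1, matching y values: 1, 22 (2 points).
  x = 1: rhs = 18, matching y values: 8, 15 (2 points).
  x = 2: rhs = 18, matching y values: 8, 15 (2 points).
  x = 3: rhs = 7, matching y values: none (0 points).
  x = 4: rhs = 14, matching y values: none (0 points).
  x = 5: rhs = 22, matching y values: none (0 points).
  x = 6: rhs = 14, matching y values: none (0 points).
  x = 7: rhs = 19, matching y values: none (0 points).
  x = 8: rhs = 20, matching y values: none (0 points).
  x = 9: rhs = 0, matching y values: 0 (1 points).
  x = 10: rhs = 11, matching y values: none (0 points).
  x = 11: rhs = 13, matching y values: 6, 17 (2 points).
  x = 12: rhs = 12, matching y values: 9, 14 (2 points).
  x = 13: rhs = 14, matching y values: none (0 points).
  x = 14: rhs = 2, matching y values: 5, 18 (2 points).
  x = 15: rhs = 5, matching y values: none (0 points).
  x = 16: rhs = 6, matching y values: 11, 12 (2 points).
  x = 17: rhs = 11, matching y values: none (0 points).
  x = 18: rhs = 3, matching y values: 7, 16 (2 points).
  x = 19: rhs = 11, matching y values: none (0 points).
  x = 20: rhs = 18, matching y values: 8, 15 (2 points).
  x = 21: rhs = 7, matching y values: none (0 points).
  x = 22: rhs = 7, matching y values: none (0 points).
Total affine count: 19.
Full point count |E(F_23)| = 19 + 1 = 20.
Hasse bound: |20 − (23+1)| = |-4| = 4 ≤ 2√23 ≈ 9.5917 ✓.


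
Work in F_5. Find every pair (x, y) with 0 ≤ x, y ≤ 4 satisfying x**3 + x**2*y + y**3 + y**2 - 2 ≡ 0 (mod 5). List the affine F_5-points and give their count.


Affine F_5-points: {(0, 1), (0, 2), (3, 0), (3, 2), (4, 1)}; count = 5.

For each of the 25 pairs (x, y) ∈ F_5², evaluate f(x, y) mod 5. Record the zeros.
  x = 0: [0↦3, 1↦0, 2↦0, 3↦4, 4↦3]  zeros at y ∈ {1, 2}
  x = 1: [0↦4, 1↦2, 2↦3, 3↦3, 4↦3]  zeros at y ∈ ∅
  x = 2: [0↦1, 1↦2, 2↦1, 3↦4, 4↦2]  zeros at y ∈ ∅
  x = 3: [0↦0, 1↦1, 2↦0, 3↦3, 4↦1]  zeros at y ∈ {0, 2}
  x = 4: [0↦2, 1↦0, 2↦1, 3↦1, 4↦1]  zeros at y ∈ {1}
Collecting zeros: affine points = {(0, 1), (0, 2), (3, 0), (3, 2), (4, 1)}.
Total count |C(F_5)_aff| = 5.


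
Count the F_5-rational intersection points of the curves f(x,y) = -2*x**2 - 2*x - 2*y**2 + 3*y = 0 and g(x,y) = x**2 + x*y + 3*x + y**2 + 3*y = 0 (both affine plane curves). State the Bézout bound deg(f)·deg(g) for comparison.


Common zeros: {(0, 0)}; count = 1; Bézout bound = 4.

deg(f) = 2, deg(g) = 2, so Bézout bound = 4.
Scan x ∈ F_5. For each x, list the y ∈ F_5 with f(x, y) ≡ 0 and those with g(x, y) ≡ 0 (mod 5); the common zeros in that column are the intersection.
  x = 0: f ≡ 0 at y ∈ {0, 4}; g ≡ 0 at y ∈ {0, 2}; common: {0}.
  x = 1: f ≡ 0 at y ∈ ∅; g ≡ 0 at y ∈ {3}; common: ∅.
  x = 2: f ≡ 0 at y ∈ ∅; g ≡ 0 at y ∈ {0}; common: ∅.
  x = 3: f ≡ 0 at y ∈ ∅; g ≡ 0 at y ∈ {1, 3}; common: ∅.
  x = 4: f ≡ 0 at y ∈ {0, 4}; g ≡ 0 at y ∈ ∅; common: ∅.
Collecting: common zeros = {(0, 0)}, so the count is 1.
Comparison with the Bézout bound: 1 ≤ 4 = deg(f)·deg(g), as expected for curves with no common component (the affine F_5-count falls short of the bound because intersections may lie at infinity, over extension fields, or carry multiplicity).


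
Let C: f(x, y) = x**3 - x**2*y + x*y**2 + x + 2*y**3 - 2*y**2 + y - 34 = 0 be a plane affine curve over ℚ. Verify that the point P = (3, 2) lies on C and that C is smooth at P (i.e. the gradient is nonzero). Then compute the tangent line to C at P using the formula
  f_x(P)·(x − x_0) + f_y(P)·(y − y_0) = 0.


Tangent line at P: 20*x + 20*y - 100 = 0.

Step 1: f(3, 2) = 0, so P lies on C.
Step 2: partial derivatives
  f_x(x, y) = 3*x**2 - 2*x*y + y**2 + 1, f_y(x, y) = -x**2 + 2*x*y + 6*y**2 - 4*y + 1.
  f_x(P) = 20, f_y(P) = 20 (gradient nonzero, so P is smooth).
Step 3: tangent line at P: 20·(x − 3) + 20·(y − 2) = 0.
Expanding: 20*x + 20*y - 100 = 0.


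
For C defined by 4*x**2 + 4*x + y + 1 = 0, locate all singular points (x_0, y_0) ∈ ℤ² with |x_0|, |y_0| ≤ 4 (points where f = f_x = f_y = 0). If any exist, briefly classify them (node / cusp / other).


No singular points in the scanned grid; C is smooth there.

Compute partial derivatives:
  f_x = 8*x + 4.
  f_y = 1.
f_y = 1 is a nonzero constant, so f_y never vanishes: no point (x, y) can satisfy f = f_x = f_y = 0. In particular no (x, y) ∈ {−4, ..., 4}² is singular; the curve is smooth.


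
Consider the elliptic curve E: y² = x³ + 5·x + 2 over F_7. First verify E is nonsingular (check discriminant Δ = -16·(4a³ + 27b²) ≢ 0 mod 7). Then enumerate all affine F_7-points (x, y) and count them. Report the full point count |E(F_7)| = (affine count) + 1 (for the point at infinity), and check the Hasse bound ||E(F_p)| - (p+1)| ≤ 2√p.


Affine points = {(0, 3), (0, 4), (1, 1), (1, 6), (3, 3), (3, 4), (4, 3), (4, 4)}; affine count = 8; |E(F_7)| = 9.

Discriminant check: Δ ∝ 4a³ + 27b² = 4·5³ + 27·2² = 4·125 + 27·4 ≡ 6 (mod 7). Nonzero ⇒ E is nonsingular.
For each x ∈ F_7, compute rhs = x³ + 5·x + 2 mod 7, then count y ∈ F_7 with y² ≡ rhs.
  x = 0: rhs = 2, matching y values: 3, 4 (2 points).
  x = 1: rhs = 1, matching y values: 1, 6 (2 points).
  x = 2: rhs = 6, matching y values: none (0 points).
  x = 3: rhs = 2, matching y values: 3, 4 (2 points).
  x = 4: rhs = 2, matching y values: 3, 4 (2 points).
  x = 5: rhs = 5, matching y values: none (0 points).
  x = 6: rhs = 3, matching y values: none (0 points).
Total affine count: 8.
Full point count |E(F_7)| = 8 + 1 = 9.
Hasse bound: |9 − (7+1)| = |1| = 1 ≤ 2√7 ≈ 5.2915 ✓.


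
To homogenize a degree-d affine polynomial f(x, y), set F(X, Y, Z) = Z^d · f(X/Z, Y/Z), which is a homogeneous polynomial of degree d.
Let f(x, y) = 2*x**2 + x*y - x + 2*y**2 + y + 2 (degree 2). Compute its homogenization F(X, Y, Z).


F(X, Y, Z) = 2*X**2 + X*Y - X*Z + 2*Y**2 + Y*Z + 2*Z**2

deg(f) = 2.
Substitute x = X/Z, y = Y/Z into f, then multiply by Z^2.
  monomial 2·x^2·y^0 ↦ 2·X^2·Y^0·Z^0.
  monomial 1·x^1·y^1 ↦ 1·X^1·Y^1·Z^0.
  monomial -1·x^1·y^0 ↦ -1·X^1·Y^0·Z^1.
  monomial 2·x^0·y^2 ↦ 2·X^0·Y^2·Z^0.
  monomial 1·x^0·y^1 ↦ 1·X^0·Y^1·Z^1.
  monomial 2·x^0·y^0 ↦ 2·X^0·Y^0·Z^2.
Collecting: F(X, Y, Z) = 2*X**2 + X*Y - X*Z + 2*Y**2 + Y*Z + 2*Z**2.


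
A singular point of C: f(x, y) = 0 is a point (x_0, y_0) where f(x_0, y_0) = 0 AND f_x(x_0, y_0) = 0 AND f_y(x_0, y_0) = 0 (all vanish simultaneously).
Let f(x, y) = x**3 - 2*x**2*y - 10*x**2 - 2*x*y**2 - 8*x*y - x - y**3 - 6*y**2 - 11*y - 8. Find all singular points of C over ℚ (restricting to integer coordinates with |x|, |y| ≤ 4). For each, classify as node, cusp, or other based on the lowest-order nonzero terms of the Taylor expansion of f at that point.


Singular points: {(1, -3)}; classification: node.

Compute partial derivatives:
  f_x = 3*x**2 - 4*x*y - 20*x - 2*y**2 - 8*y - 1.
  f_y = -2*x**2 - 4*x*y - 8*x - 3*y**2 - 12*y - 11.
Scan x_0 ∈ {−4, ..., 4}. For each x_0, f_y(x_0, y) is a polynomial in y; find its integer roots y ∈ {−4, ..., 4}, then test f_x and f at those candidates.
  x = -4: f_y(-4, y) = -3*y**2 + 4*y - 11; no integer root y with |y| ≤ 4.
  x = -3: f_y(-3, y) = -3*y**2 - 5; no integer root y with |y| ≤ 4.
  x = -2: f_y(-2, y) = -3*y**2 - 4*y - 3; no integer root y with |y| ≤ 4.
  x = -1: f_y(-1, y) = -3*y**2 - 8*y - 5; vanishes at y ∈ {-1}. (-1, -1): f_x = 24 ≠ 0.
  x = 0: f_y(0, y) = -3*y**2 - 12*y - 11; no integer root y with |y| ≤ 4.
  x = 1: f_y(1, y) = -3*y**2 - 16*y - 21; vanishes at y ∈ {-3}. (1, -3): f_x = 0, f = 0 — SINGULAR.
  x = 2: f_y(2, y) = -3*y**2 - 20*y - 35; no integer root y with |y| ≤ 4.
  x = 3: f_y(3, y) = -3*y**2 - 24*y - 53; no integer root y with |y| ≤ 4.
  x = 4: f_y(4, y) = -3*y**2 - 28*y - 75; no integer root y with |y| ≤ 4.
Only singular point on the grid: (1, -3).
Classify: substitute x = 1 + u, y = -3 + v and expand: f = u**3 - 2*u**2*v - u**2 - 2*u*v**2 - v**3 + v**2.
No constant or linear terms (consistent with a singular point). Quadratic part: -u**2 + v**2. Cubic part: u**3 - 2*u**2*v - 2*u*v**2 - v**3.
The quadratic part v**2 - u**2 = (v − u)(v + u) splits into two distinct linear factors, so there are two distinct tangent lines y − -3 = ±(x − 1) — this is a node (ordinary double point).
Classification: node.


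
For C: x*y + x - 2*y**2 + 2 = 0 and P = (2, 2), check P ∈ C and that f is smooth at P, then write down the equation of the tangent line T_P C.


Tangent line at P: 3*x - 6*y + 6 = 0.

Step 1: f(2, 2) = 0, so P lies on C.
Step 2: partial derivatives
  f_x(x, y) = y + 1, f_y(x, y) = x - 4*y.
  f_x(P) = 3, f_y(P) = -6 (gradient nonzero, so P is smooth).
Step 3: tangent line at P: 3·(x − 2) + -6·(y − 2) = 0.
Expanding: 3*x - 6*y + 6 = 0.


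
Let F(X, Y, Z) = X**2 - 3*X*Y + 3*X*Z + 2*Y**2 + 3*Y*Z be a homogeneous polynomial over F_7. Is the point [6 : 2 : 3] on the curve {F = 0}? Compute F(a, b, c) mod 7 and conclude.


F(6,2,3) ≡ 3 (mod 7); P is NOT on the curve.

Evaluate F(6, 2, 3) term-by-term (mod 7).
  X**2 ↦ 1·36·1·1 = 36
  -3*X*Y ↦ -3·6·2·1 = -36
  3*X*Z ↦ 3·6·1·3 = 54
  2*Y**2 ↦ 2·1·4·1 = 8
  3*Y*Z ↦ 3·1·2·3 = 18
Sum: F(6, 2, 3) = (36) + (-36) + (54) + (8) + (18) = 80.
Reducing mod 7: 80 ≡ 3 (mod 7).
Since F(a, b, c) ≡ 3 ≠ 0 (mod 7), P does NOT lie on the curve.


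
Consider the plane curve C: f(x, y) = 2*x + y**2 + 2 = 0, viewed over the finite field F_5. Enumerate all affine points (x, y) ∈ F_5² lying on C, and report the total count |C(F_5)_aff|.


Affine F_5-points: {(1, 1), (1, 4), (2, 2), (2, 3), (4, 0)}; count = 5.

For each of the 25 pairs (x, y) ∈ F_5², evaluate f(x, y) mod 5. Record the zeros.
  x = 0: [0↦2, 1↦3, 2↦1, 3↦1, 4↦3]  zeros at y ∈ ∅
  x = 1: [0↦4, 1↦0, 2↦3, 3↦3, 4↦0]  zeros at y ∈ {1, 4}
  x = 2: [0↦1, 1↦2, 2↦0, 3↦0, 4↦2]  zeros at y ∈ {2, 3}
  x = 3: [0↦3, 1↦4, 2↦2, 3↦2, 4↦4]  zeros at y ∈ ∅
  x = 4: [0↦0, 1↦1, 2↦4, 3↦4, 4↦1]  zeros at y ∈ {0}
Collecting zeros: affine points = {(1, 1), (1, 4), (2, 2), (2, 3), (4, 0)}.
Total count |C(F_5)_aff| = 5.


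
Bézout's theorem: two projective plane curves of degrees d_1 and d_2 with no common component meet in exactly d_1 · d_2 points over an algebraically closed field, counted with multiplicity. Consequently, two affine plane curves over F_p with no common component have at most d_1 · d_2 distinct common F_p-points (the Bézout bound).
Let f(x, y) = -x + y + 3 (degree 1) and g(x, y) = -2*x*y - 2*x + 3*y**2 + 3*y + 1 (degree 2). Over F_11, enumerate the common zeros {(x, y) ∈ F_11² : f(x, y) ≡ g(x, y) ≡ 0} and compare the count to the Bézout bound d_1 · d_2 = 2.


Common zeros: {(5, 2), (6, 3)}; count = 2; Bézout bound = 2.

deg(f) = 1, deg(g) = 2, so Bézout bound = 2.
Scan x ∈ F_11. For each x, list the y ∈ F_11 with f(x, y) ≡ 0 and those with g(x, y) ≡ 0 (mod 11); the common zeros in that column are the intersection.
  x = 0: f ≡ 0 at y ∈ {8}; g ≡ 0 at y ∈ ∅; common: ∅.
  x = 1: f ≡ 0 at y ∈ {9}; g ≡ 0 at y ∈ ∅; common: ∅.
  x = 2: f ≡ 0 at y ∈ {10}; g ≡ 0 at y ∈ {6, 9}; common: ∅.
  x = 3: f ≡ 0 at y ∈ {0}; g ≡ 0 at y ∈ {5, 7}; common: ∅.
  x = 4: f ≡ 0 at y ∈ {1}; g ≡ 0 at y ∈ ∅; common: ∅.
  x = 5: f ≡ 0 at y ∈ {2}; g ≡ 0 at y ∈ {2, 4}; common: {2}.
  x = 6: f ≡ 0 at y ∈ {3}; g ≡ 0 at y ∈ {0, 3}; common: {3}.
  x = 7: f ≡ 0 at y ∈ {4}; g ≡ 0 at y ∈ ∅; common: ∅.
  x = 8: f ≡ 0 at y ∈ {5}; g ≡ 0 at y ∈ ∅; common: ∅.
  x = 9: f ≡ 0 at y ∈ {6}; g ≡ 0 at y ∈ {8}; common: ∅.
  x = 10: f ≡ 0 at y ∈ {7}; g ≡ 0 at y ∈ {1}; common: ∅.
Collecting: common zeros = {(5, 2), (6, 3)}, so the count is 2.
Comparison with the Bézout bound: 2 ≤ 2 = deg(f)·deg(g), as expected for curves with no common component (the bound is attained).


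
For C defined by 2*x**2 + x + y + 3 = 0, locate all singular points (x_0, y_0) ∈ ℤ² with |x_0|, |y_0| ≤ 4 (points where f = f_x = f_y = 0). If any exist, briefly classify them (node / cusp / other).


No singular points in the scanned grid; C is smooth there.

Compute partial derivatives:
  f_x = 4*x + 1.
  f_y = 1.
f_y = 1 is a nonzero constant, so f_y never vanishes: no point (x, y) can satisfy f = f_x = f_y = 0. In particular no (x, y) ∈ {−4, ..., 4}² is singular; the curve is smooth.


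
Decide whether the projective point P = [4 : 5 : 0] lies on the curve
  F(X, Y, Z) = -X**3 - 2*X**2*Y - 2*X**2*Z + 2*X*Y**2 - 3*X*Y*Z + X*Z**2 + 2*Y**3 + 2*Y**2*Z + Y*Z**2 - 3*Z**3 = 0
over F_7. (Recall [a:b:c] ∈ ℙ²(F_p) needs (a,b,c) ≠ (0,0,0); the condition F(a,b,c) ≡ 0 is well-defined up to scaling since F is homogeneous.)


F(4,5,0) ≡ 2 (mod 7); P is NOT on the curve.

Evaluate F(4, 5, 0) term-by-term (mod 7).
  -X**3 ↦ -1·64·1·1 = -64
  -2*X**2*Y ↦ -2·16·5·1 = -160
  -2*X**2*Z ↦ -2·16·1·0 = 0
  2*X*Y**2 ↦ 2·4·25·1 = 200
  -3*X*Y*Z ↦ -3·4·5·0 = 0
  X*Z**2 ↦ 1·4·1·0 = 0
  2*Y**3 ↦ 2·1·125·1 = 250
  2*Y**2*Z ↦ 2·1·25·0 = 0
  Y*Z**2 ↦ 1·1·5·0 = 0
  -3*Z**3 ↦ -3·1·1·0 = 0
Sum: F(4, 5, 0) = (-64) + (-160) + (0) + (200) + (0) + (0) + (250) + (0) + (0) + (0) = 226.
Reducing mod 7: 226 ≡ 2 (mod 7).
Since F(a, b, c) ≡ 2 ≠ 0 (mod 7), P does NOT lie on the curve.


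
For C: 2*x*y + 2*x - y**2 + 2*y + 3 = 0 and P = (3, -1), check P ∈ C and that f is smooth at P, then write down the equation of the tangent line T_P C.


Tangent line at P: 10*y + 10 = 0.

Step 1: f(3, -1) = 0, so P lies on C.
Step 2: partial derivatives
  f_x(x, y) = 2*y + 2, f_y(x, y) = 2*x - 2*y + 2.
  f_x(P) = 0, f_y(P) = 10 (gradient nonzero, so P is smooth).
Step 3: tangent line at P: 0·(x − 3) + 10·(y − -1) = 0.
Expanding: 10*y + 10 = 0.


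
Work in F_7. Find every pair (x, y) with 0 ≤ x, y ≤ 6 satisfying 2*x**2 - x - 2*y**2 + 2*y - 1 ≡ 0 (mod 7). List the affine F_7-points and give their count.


Affine F_7-points: {(1, 0), (1, 1), (2, 3), (2, 5), (3, 0), (3, 1)}; count = 6.

For each of the 49 pairs (x, y) ∈ F_7², evaluate f(x, y) mod 7. Record the zeros.
  x = 0: [0↦6, 1↦6, 2↦2, 3↦1, 4↦3, 5↦1, 6↦2]  zeros at y ∈ ∅
  x = 1: [0↦0, 1↦0, 2↦3, 3↦2, 4↦4, 5↦2, 6↦3]  zeros at y ∈ {0, 1}
  x = 2: [0↦5, 1↦5, 2↦1, 3↦0, 4↦2, 5↦0, 6↦1]  zeros at y ∈ {3, 5}
  x = 3: [0↦0, 1↦0, 2↦3, 3↦2, 4↦4, 5↦2, 6↦3]  zeros at y ∈ {0, 1}
  x = 4: [0↦6, 1↦6, 2↦2, 3↦1, 4↦3, 5↦1, 6↦2]  zeros at y ∈ ∅
  x = 5: [0↦2, 1↦2, 2↦5, 3↦4, 4↦6, 5↦4, 6↦5]  zeros at y ∈ ∅
  x = 6: [0↦2, 1↦2, 2↦5, 3↦4, 4↦6, 5↦4, 6↦5]  zeros at y ∈ ∅
Collecting zeros: affine points = {(1, 0), (1, 1), (2, 3), (2, 5), (3, 0), (3, 1)}.
Total count |C(F_7)_aff| = 6.


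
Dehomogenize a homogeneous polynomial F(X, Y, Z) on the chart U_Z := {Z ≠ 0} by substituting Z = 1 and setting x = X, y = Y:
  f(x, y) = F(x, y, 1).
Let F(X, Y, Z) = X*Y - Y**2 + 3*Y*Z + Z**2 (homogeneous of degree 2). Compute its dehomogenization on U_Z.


f(x, y) = x*y - y**2 + 3*y + 1

On U_Z we set Z = 1. Each monomial c·X^i·Y^j·Z^k in F becomes c·x^i·y^j·1^k = c·x^i·y^j.
Substituting Z = 1: F(X, Y, 1) = x*y - y**2 + 3*y + 1.
Note: deg(f) ≤ deg(F) = 2; strict inequality happens when F is divisible by Z (lost terms).


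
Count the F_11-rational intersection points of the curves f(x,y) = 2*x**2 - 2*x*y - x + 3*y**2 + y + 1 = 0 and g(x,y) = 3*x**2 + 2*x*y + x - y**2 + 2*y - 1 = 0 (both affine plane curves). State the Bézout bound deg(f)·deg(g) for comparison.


Common zeros: {(3, 5), (8, 5)}; count = 2; Bézout bound = 4.

deg(f) = 2, deg(g) = 2, so Bézout bound = 4.
Scan x ∈ F_11. For each x, list the y ∈ F_11 with f(x, y) ≡ 0 and those with g(x, y) ≡ 0 (mod 11); the common zeros in that column are the intersection.
  x = 0: f ≡ 0 at y ∈ {9}; g ≡ 0 at y ∈ {1}; common: ∅.
  x = 1: f ≡ 0 at y ∈ ∅; g ≡ 0 at y ∈ ∅; common: ∅.
  x = 2: f ≡ 0 at y ∈ ∅; g ≡ 0 at y ∈ {3}; common: ∅.
  x = 3: f ≡ 0 at y ∈ {4, 5}; g ≡ 0 at y ∈ {3, 5}; common: {5}.
  x = 4: f ≡ 0 at y ∈ {8, 9}; g ≡ 0 at y ∈ ∅; common: ∅.
  x = 5: f ≡ 0 at y ∈ ∅; g ≡ 0 at y ∈ {2, 10}; common: ∅.
  x = 6: f ≡ 0 at y ∈ ∅; g ≡ 0 at y ∈ ∅; common: ∅.
  x = 7: f ≡ 0 at y ∈ {4}; g ≡ 0 at y ∈ ∅; common: ∅.
  x = 8: f ≡ 0 at y ∈ {0, 5}; g ≡ 0 at y ∈ {2, 5}; common: {5}.
  x = 9: f ≡ 0 at y ∈ {0, 2}; g ≡ 0 at y ∈ ∅; common: ∅.
  x = 10: f ≡ 0 at y ∈ {2, 8}; g ≡ 0 at y ∈ {1, 10}; common: ∅.
Collecting: common zeros = {(3, 5), (8, 5)}, so the count is 2.
Comparison with the Bézout bound: 2 ≤ 4 = deg(f)·deg(g), as expected for curves with no common component (the affine F_11-count falls short of the bound because intersections may lie at infinity, over extension fields, or carry multiplicity).


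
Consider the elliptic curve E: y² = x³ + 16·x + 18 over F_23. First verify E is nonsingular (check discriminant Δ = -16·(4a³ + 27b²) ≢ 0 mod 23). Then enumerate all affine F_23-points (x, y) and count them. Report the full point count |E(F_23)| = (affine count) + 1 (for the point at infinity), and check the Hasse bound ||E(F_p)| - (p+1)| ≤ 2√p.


Affine points = {(0, 8), (0, 15), (1, 9), (1, 14), (2, 9), (2, 14), (3, 1), (3, 22), (4, 10), (4, 13), (5, 4), (5, 19), (6, 10), (6, 13), (7, 6), (7, 17), (12, 11), (12, 12), (13, 10), (13, 13), (16, 0), (20, 9), (20, 14), (21, 1), (21, 22), (22, 1), (22, 22)}; affine count = 27; |E(F_23)| = 28.

Discriminant check: Δ ∝ 4a³ + 27b² = 4·16³ + 27·18² = 4·4096 + 27·324 ≡ 16 (mod 23). Nonzero ⇒ E is nonsingular.
For each x ∈ F_23, compute rhs = x³ + 16·x + 18 mod 23, then count y ∈ F_23 with y² ≡ rhs.
  x = 0: rhs = 18, matching y values: 8, 15 (2 points).
  x = 1: rhs = 12, matching y values: 9, 14 (2 points).
  x = 2: rhs = 12, matching y values: 9, 14 (2 points).
  x = 3: rhs = 1, matching y values: 1, 22 (2 points).
  x = 4: rhs = 8, matching y values: 10, 13 (2 points).
  x = 5: rhs = 16, matching y values: 4, 19 (2 points).
  x = 6: rhs = 8, matching y values: 10, 13 (2 points).
  x = 7: rhs = 13, matching y values: 6, 17 (2 points).
  x = 8: rhs = 14, matching y values: none (0 points).
  x = 9: rhs = 17, matching y values: none (0 points).
  x = 10: rhs = 5, matching y values: none (0 points).
  x = 11: rhs = 7, matching y values: none (0 points).
  x = 12: rhs = 6, matching y values: 11, 12 (2 points).
  x = 13: rhs = 8, matching y values: 10, 13 (2 points).
  x = 14: rhs = 19, matching y values: none (0 points).
  x = 15: rhs = 22, matching y values: none (0 points).
  x = 16: rhs = 0, matching y values: 0 (1 points).
  x = 17: rhs = 5, matching y values: none (0 points).
  x = 18: rhs = 20, matching y values: none (0 points).
  x = 19: rhs = 5, matching y values: none (0 points).
  x = 20: rhs = 12, matching y values: 9, 14 (2 points).
  x = 21: rhs = 1, matching y values: 1, 22 (2 points).
  x = 22: rhs = 1, matching y values: 1, 22 (2 points).
Total affine count: 27.
Full point count |E(F_23)| = 27 + 1 = 28.
Hasse bound: |28 − (23+1)| = |4| = 4 ≤ 2√23 ≈ 9.5917 ✓.


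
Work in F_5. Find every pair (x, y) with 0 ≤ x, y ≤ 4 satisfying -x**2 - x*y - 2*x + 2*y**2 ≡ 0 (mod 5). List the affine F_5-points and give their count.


Affine F_5-points: {(0, 0), (1, 4), (3, 0), (3, 4)}; count = 4.

For each of the 25 pairs (x, y) ∈ F_5², evaluate f(x, y) mod 5. Record the zeros.
  x = 0: [0↦0, 1↦2, 2↦3, 3↦3, 4↦2]  zeros at y ∈ {0}
  x = 1: [0↦2, 1↦3, 2↦3, 3↦2, 4↦0]  zeros at y ∈ {4}
  x = 2: [0↦2, 1↦2, 2↦1, 3↦4, 4↦1]  zeros at y ∈ ∅
  x = 3: [0↦0, 1↦4, 2↦2, 3↦4, 4↦0]  zeros at y ∈ {0, 4}
  x = 4: [0↦1, 1↦4, 2↦1, 3↦2, 4↦2]  zeros at y ∈ ∅
Collecting zeros: affine points = {(0, 0), (1, 4), (3, 0), (3, 4)}.
Total count |C(F_5)_aff| = 4.


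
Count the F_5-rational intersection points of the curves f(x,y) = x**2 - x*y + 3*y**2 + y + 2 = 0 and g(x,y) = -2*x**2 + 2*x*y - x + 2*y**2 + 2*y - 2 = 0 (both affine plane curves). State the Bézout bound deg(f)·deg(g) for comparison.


Common zeros: {(1, 3)}; count = 1; Bézout bound = 4.

deg(f) = 2, deg(g) = 2, so Bézout bound = 4.
Scan x ∈ F_5. For each x, list the y ∈ F_5 with f(x, y) ≡ 0 and those with g(x, y) ≡ 0 (mod 5); the common zeros in that column are the intersection.
  x = 0: f ≡ 0 at y ∈ ∅; g ≡ 0 at y ∈ {2}; common: ∅.
  x = 1: f ≡ 0 at y ∈ {2, 3}; g ≡ 0 at y ∈ {0, 3}; common: {3}.
  x = 2: f ≡ 0 at y ∈ {3, 4}; g ≡ 0 at y ∈ ∅; common: ∅.
  x = 3: f ≡ 0 at y ∈ ∅; g ≡ 0 at y ∈ ∅; common: ∅.
  x = 4: f ≡ 0 at y ∈ ∅; g ≡ 0 at y ∈ {2, 3}; common: ∅.
Collecting: common zeros = {(1, 3)}, so the count is 1.
Comparison with the Bézout bound: 1 ≤ 4 = deg(f)·deg(g), as expected for curves with no common component (the affine F_5-count falls short of the bound because intersections may lie at infinity, over extension fields, or carry multiplicity).


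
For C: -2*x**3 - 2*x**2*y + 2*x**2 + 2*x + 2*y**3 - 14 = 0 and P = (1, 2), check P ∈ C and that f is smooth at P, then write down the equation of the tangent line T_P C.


Tangent line at P: -8*x + 22*y - 36 = 0.

Step 1: f(1, 2) = 0, so P lies on C.
Step 2: partial derivatives
  f_x(x, y) = -6*x**2 - 4*x*y + 4*x + 2, f_y(x, y) = -2*x**2 + 6*y**2.
  f_x(P) = -8, f_y(P) = 22 (gradient nonzero, so P is smooth).
Step 3: tangent line at P: -8·(x − 1) + 22·(y − 2) = 0.
Expanding: -8*x + 22*y - 36 = 0.


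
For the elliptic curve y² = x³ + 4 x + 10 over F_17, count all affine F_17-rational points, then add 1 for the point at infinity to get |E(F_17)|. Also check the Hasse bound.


Affine points = {(1, 7), (1, 10), (2, 3), (2, 14), (3, 7), (3, 10), (5, 6), (5, 11), (10, 8), (10, 9), (11, 5), (11, 12), (12, 1), (12, 16), (13, 7), (13, 10)}; affine count = 16; |E(F_17)| = 17.

Discriminant check: Δ ∝ 4a³ + 27b² = 4·4³ + 27·10² = 4·64 + 27·100 ≡ 15 (mod 17). Nonzero ⇒ E is nonsingular.
For each x ∈ F_17, compute rhs = x³ + 4·x + 10 mod 17, then count y ∈ F_17 with y² ≡ rhs.
  x = 0: rhs = 10, matching y values: none (0 points).
  x = 1: rhs = 15, matching y values: 7, 10 (2 points).
  x = 2: rhs = 9, matching y values: 3, 14 (2 points).
  x = 3: rhs = 15, matching y values: 7, 10 (2 points).
  x = 4: rhs = 5, matching y values: none (0 points).
  x = 5: rhs = 2, matching y values: 6, 11 (2 points).
  x = 6: rhs = 12, matching y values: none (0 points).
  x = 7: rhs = 7, matching y values: none (0 points).
  x = 8: rhs = 10, matching y values: none (0 points).
  x = 9: rhs = 10, matching y values: none (0 points).
  x = 10: rhs = 13, matching y values: 8, 9 (2 points).
  x = 11: rhs = 8, matching y values: 5, 12 (2 points).
  x = 12: rhs = 1, matching y values: 1, 16 (2 points).
  x = 13: rhs = 15, matching y values: 7, 10 (2 points).
  x = 14: rhs = 5, matching y values: none (0 points).
  x = 15: rhs = 11, matching y values: none (0 points).
  x = 16: rhs = 5, matching y values: none (0 points).
Total affine count: 16.
Full point count |E(F_17)| = 16 + 1 = 17.
Hasse bound: |17 − (17+1)| = |-1| = 1 ≤ 2√17 ≈ 8.2462 ✓.


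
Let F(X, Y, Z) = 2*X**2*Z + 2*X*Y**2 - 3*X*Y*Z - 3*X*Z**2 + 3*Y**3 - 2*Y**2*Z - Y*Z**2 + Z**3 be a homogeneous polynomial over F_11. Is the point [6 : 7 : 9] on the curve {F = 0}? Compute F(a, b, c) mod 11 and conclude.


F(6,7,9) ≡ 9 (mod 11); P is NOT on the curve.

Evaluate F(6, 7, 9) term-by-term (mod 11).
  2*X**2*Z ↦ 2·36·1·9 = 648
  2*X*Y**2 ↦ 2·6·49·1 = 588
  -3*X*Y*Z ↦ -3·6·7·9 = -1134
  -3*X*Z**2 ↦ -3·6·1·81 = -1458
  3*Y**3 ↦ 3·1·343·1 = 1029
  -2*Y**2*Z ↦ -2·1·49·9 = -882
  -Y*Z**2 ↦ -1·1·7·81 = -567
  Z**3 ↦ 1·1·1·729 = 729
Sum: F(6, 7, 9) = (648) + (588) + (-1134) + (-1458) + (1029) + (-882) + (-567) + (729) = -1047.
Reducing mod 11: -1047 ≡ 9 (mod 11).
Since F(a, b, c) ≡ 9 ≠ 0 (mod 11), P does NOT lie on the curve.


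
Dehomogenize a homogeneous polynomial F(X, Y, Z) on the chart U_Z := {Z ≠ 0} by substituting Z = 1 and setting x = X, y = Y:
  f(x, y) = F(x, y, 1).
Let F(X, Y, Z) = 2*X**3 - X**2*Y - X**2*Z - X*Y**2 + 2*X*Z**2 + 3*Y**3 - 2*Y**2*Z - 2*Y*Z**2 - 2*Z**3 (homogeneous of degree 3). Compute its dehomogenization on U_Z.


f(x, y) = 2*x**3 - x**2*y - x**2 - x*y**2 + 2*x + 3*y**3 - 2*y**2 - 2*y - 2

On U_Z we set Z = 1. Each monomial c·X^i·Y^j·Z^k in F becomes c·x^i·y^j·1^k = c·x^i·y^j.
Substituting Z = 1: F(X, Y, 1) = 2*x**3 - x**2*y - x**2 - x*y**2 + 2*x + 3*y**3 - 2*y**2 - 2*y - 2.
Note: deg(f) ≤ deg(F) = 3; strict inequality happens when F is divisible by Z (lost terms).


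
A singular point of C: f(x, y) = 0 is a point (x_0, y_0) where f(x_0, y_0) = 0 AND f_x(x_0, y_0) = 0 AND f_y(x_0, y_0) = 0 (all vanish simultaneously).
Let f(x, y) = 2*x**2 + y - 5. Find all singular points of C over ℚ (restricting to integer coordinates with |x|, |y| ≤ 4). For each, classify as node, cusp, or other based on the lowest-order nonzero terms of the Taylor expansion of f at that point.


No singular points in the scanned grid; C is smooth there.

Compute partial derivatives:
  f_x = 4*x.
  f_y = 1.
f_y = 1 is a nonzero constant, so f_y never vanishes: no point (x, y) can satisfy f = f_x = f_y = 0. In particular no (x, y) ∈ {−4, ..., 4}² is singular; the curve is smooth.


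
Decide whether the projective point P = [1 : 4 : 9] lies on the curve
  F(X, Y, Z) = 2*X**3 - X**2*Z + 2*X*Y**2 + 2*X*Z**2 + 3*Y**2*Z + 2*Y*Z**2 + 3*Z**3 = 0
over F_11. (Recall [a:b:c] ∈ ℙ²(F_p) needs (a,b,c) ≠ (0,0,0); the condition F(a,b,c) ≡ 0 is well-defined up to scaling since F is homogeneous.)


F(1,4,9) ≡ 0 (mod 11); P is on the curve.

Evaluate F(1, 4, 9) term-by-term (mod 11).
  2*X**3 ↦ 2·1·1·1 = 2
  -X**2*Z ↦ -1·1·1·9 = -9
  2*X*Y**2 ↦ 2·1·16·1 = 32
  2*X*Z**2 ↦ 2·1·1·81 = 162
  3*Y**2*Z ↦ 3·1·16·9 = 432
  2*Y*Z**2 ↦ 2·1·4·81 = 648
  3*Z**3 ↦ 3·1·1·729 = 2187
Sum: F(1, 4, 9) = (2) + (-9) + (32) + (162) + (432) + (648) + (2187) = 3454.
Reducing mod 11: 3454 ≡ 0 (mod 11).
Since F(a, b, c) ≡ 0 (mod 11), P lies on the curve.


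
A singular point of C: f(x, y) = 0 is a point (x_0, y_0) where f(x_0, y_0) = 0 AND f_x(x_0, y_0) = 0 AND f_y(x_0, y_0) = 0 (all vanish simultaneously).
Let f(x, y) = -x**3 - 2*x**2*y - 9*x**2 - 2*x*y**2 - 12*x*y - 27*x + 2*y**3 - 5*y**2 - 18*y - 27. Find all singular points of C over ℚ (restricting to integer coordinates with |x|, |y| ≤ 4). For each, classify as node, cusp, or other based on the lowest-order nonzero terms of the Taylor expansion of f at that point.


Singular points: {(-3, 0)}; classification: cusp.

Compute partial derivatives:
  f_x = -3*x**2 - 4*x*y - 18*x - 2*y**2 - 12*y - 27.
  f_y = -2*x**2 - 4*x*y - 12*x + 6*y**2 - 10*y - 18.
Scan x_0 ∈ {−4, ..., 4}. For each x_0, f_y(x_0, y) is a polynomial in y; find its integer roots y ∈ {−4, ..., 4}, then test f_x and f at those candidates.
  x = -4: f_y(-4, y) = 6*y**2 + 6*y - 2; no integer root y with |y| ≤ 4.
  x = -3: f_y(-3, y) = 6*y**2 + 2*y; vanishes at y ∈ {0}. (-3, 0): f_x = 0, f = 0 — SINGULAR.
  x = -2: f_y(-2, y) = 6*y**2 - 2*y - 2; no integer root y with |y| ≤ 4.
  x = -1: f_y(-1, y) = 6*y**2 - 6*y - 8; no integer root y with |y| ≤ 4.
  x = 0: f_y(0, y) = 6*y**2 - 10*y - 18; no integer root y with |y| ≤ 4.
  x = 1: f_y(1, y) = 6*y**2 - 14*y - 32; no integer root y with |y| ≤ 4.
  x = 2: f_y(2, y) = 6*y**2 - 18*y - 50; no integer root y with |y| ≤ 4.
  x = 3: f_y(3, y) = 6*y**2 - 22*y - 72; no integer root y with |y| ≤ 4.
  x = 4: f_y(4, y) = 6*y**2 - 26*y - 98; no integer root y with |y| ≤ 4.
Only singular point on the grid: (-3, 0).
Classify: substitute x = -3 + u, y = 0 + v and expand: f = -u**3 - 2*u**2*v - 2*u*v**2 + 2*v**3 + v**2.
No constant or linear terms (consistent with a singular point). Quadratic part: v**2. Cubic part: -u**3 - 2*u**2*v - 2*u*v**2 + 2*v**3.
The quadratic part v**2 is a perfect square, so there is a single (double) tangent line v = 0, i.e. y = 0. Restricting the cubic part to that line (v = 0) leaves -u**3 ≠ 0, so f is not divisible by v and the branch is v² ≈ u**3 to lowest order — this is a cusp.
Classification: cusp.


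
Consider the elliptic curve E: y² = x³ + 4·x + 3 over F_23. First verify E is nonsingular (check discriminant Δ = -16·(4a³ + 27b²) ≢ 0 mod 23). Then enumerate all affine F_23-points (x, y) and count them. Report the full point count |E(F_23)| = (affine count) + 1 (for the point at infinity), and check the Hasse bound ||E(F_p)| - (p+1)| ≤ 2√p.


Affine points = {(0, 7), (0, 16), (1, 10), (1, 13), (6, 6), (6, 17), (7, 11), (7, 12), (8, 8), (8, 15), (9, 3), (9, 20), (10, 10), (10, 13), (12, 10), (12, 13), (16, 0), (17, 4), (17, 19)}; affine count = 19; |E(F_23)| = 20.

Discriminant check: Δ ∝ 4a³ + 27b² = 4·4³ + 27·3² = 4·64 + 27·9 ≡ 16 (mod 23). Nonzero ⇒ E is nonsingular.
For each x ∈ F_23, compute rhs = x³ + 4·x + 3 mod 23, then count y ∈ F_23 with y² ≡ rhs.
  x = 0: rhs = 3, matching y values: 7, 16 (2 points).
  x = 1: rhs = 8, matching y values: 10, 13 (2 points).
  x = 2: rhs = 19, matching y values: none (0 points).
  x = 3: rhs = 19, matching y values: none (0 points).
  x = 4: rhs = 14, matching y values: none (0 points).
  x = 5: rhs = 10, matching y values: none (0 points).
  x = 6: rhs = 13, matching y values: 6, 17 (2 points).
  x = 7: rhs = 6, matching y values: 11, 12 (2 points).
  x = 8: rhs = 18, matching y values: 8, 15 (2 points).
  x = 9: rhs = 9, matching y values: 3, 20 (2 points).
  x = 10: rhs = 8, matching y values: 10, 13 (2 points).
  x = 11: rhs = 21, matching y values: none (0 points).
  x = 12: rhs = 8, matching y values: 10, 13 (2 points).
  x = 13: rhs = 21, matching y values: none (0 points).
  x = 14: rhs = 20, matching y values: none (0 points).
  x = 15: rhs = 11, matching y values: none (0 points).
  x = 16: rhs = 0, matching y values: 0 (1 points).
  x = 17: rhs = 16, matching y values: 4, 19 (2 points).
  x = 18: rhs = 19, matching y values: none (0 points).
  x = 19: rhs = 15, matching y values: none (0 points).
  x = 20: rhs = 10, matching y values: none (0 points).
  x = 21: rhs = 10, matching y values: none (0 points).
  x = 22: rhs = 21, matching y values: none (0 points).
Total affine count: 19.
Full point count |E(F_23)| = 19 + 1 = 20.
Hasse bound: |20 − (23+1)| = |-4| = 4 ≤ 2√23 ≈ 9.5917 ✓.
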